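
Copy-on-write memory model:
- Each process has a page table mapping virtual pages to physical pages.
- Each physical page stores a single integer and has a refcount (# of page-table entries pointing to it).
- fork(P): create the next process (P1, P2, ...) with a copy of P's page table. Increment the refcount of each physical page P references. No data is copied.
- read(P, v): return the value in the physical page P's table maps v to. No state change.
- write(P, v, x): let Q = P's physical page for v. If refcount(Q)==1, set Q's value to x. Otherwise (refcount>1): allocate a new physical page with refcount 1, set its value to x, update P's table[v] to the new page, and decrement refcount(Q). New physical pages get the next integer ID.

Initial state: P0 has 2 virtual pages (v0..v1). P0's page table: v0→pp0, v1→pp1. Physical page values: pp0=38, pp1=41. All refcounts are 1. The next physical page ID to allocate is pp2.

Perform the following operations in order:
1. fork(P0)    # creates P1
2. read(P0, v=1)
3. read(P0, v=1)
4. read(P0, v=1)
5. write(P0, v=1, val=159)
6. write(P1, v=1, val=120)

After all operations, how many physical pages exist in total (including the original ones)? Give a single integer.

Op 1: fork(P0) -> P1. 2 ppages; refcounts: pp0:2 pp1:2
Op 2: read(P0, v1) -> 41. No state change.
Op 3: read(P0, v1) -> 41. No state change.
Op 4: read(P0, v1) -> 41. No state change.
Op 5: write(P0, v1, 159). refcount(pp1)=2>1 -> COPY to pp2. 3 ppages; refcounts: pp0:2 pp1:1 pp2:1
Op 6: write(P1, v1, 120). refcount(pp1)=1 -> write in place. 3 ppages; refcounts: pp0:2 pp1:1 pp2:1

Answer: 3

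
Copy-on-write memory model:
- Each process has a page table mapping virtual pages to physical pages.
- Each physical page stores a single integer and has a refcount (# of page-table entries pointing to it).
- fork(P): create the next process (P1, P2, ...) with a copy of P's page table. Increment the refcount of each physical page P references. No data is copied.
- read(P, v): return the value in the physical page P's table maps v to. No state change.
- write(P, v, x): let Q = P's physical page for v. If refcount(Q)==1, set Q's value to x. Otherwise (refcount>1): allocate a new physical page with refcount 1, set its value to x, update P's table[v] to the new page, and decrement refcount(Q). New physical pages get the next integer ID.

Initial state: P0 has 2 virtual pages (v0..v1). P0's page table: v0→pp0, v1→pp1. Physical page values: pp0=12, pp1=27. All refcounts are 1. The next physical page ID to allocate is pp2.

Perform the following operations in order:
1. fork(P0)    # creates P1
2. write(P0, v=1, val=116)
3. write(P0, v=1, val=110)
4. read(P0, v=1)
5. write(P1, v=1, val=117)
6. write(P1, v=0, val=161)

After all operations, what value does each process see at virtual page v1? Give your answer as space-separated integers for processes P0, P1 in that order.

Answer: 110 117

Derivation:
Op 1: fork(P0) -> P1. 2 ppages; refcounts: pp0:2 pp1:2
Op 2: write(P0, v1, 116). refcount(pp1)=2>1 -> COPY to pp2. 3 ppages; refcounts: pp0:2 pp1:1 pp2:1
Op 3: write(P0, v1, 110). refcount(pp2)=1 -> write in place. 3 ppages; refcounts: pp0:2 pp1:1 pp2:1
Op 4: read(P0, v1) -> 110. No state change.
Op 5: write(P1, v1, 117). refcount(pp1)=1 -> write in place. 3 ppages; refcounts: pp0:2 pp1:1 pp2:1
Op 6: write(P1, v0, 161). refcount(pp0)=2>1 -> COPY to pp3. 4 ppages; refcounts: pp0:1 pp1:1 pp2:1 pp3:1
P0: v1 -> pp2 = 110
P1: v1 -> pp1 = 117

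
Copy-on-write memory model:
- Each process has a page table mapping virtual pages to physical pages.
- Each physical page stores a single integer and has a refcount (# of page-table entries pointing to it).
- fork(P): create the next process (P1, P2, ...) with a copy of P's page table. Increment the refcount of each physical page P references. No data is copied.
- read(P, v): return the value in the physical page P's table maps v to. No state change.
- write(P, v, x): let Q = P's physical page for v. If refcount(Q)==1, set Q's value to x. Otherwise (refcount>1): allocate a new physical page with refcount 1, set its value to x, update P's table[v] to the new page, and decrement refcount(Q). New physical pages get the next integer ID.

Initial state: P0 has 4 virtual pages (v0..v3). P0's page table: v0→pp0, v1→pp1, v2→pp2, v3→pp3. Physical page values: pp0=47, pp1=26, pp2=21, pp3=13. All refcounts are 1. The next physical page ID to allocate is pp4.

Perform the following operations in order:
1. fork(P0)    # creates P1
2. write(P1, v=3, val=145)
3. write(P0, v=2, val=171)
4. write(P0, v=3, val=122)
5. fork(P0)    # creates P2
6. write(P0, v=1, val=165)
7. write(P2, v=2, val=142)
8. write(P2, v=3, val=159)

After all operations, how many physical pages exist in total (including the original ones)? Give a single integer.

Op 1: fork(P0) -> P1. 4 ppages; refcounts: pp0:2 pp1:2 pp2:2 pp3:2
Op 2: write(P1, v3, 145). refcount(pp3)=2>1 -> COPY to pp4. 5 ppages; refcounts: pp0:2 pp1:2 pp2:2 pp3:1 pp4:1
Op 3: write(P0, v2, 171). refcount(pp2)=2>1 -> COPY to pp5. 6 ppages; refcounts: pp0:2 pp1:2 pp2:1 pp3:1 pp4:1 pp5:1
Op 4: write(P0, v3, 122). refcount(pp3)=1 -> write in place. 6 ppages; refcounts: pp0:2 pp1:2 pp2:1 pp3:1 pp4:1 pp5:1
Op 5: fork(P0) -> P2. 6 ppages; refcounts: pp0:3 pp1:3 pp2:1 pp3:2 pp4:1 pp5:2
Op 6: write(P0, v1, 165). refcount(pp1)=3>1 -> COPY to pp6. 7 ppages; refcounts: pp0:3 pp1:2 pp2:1 pp3:2 pp4:1 pp5:2 pp6:1
Op 7: write(P2, v2, 142). refcount(pp5)=2>1 -> COPY to pp7. 8 ppages; refcounts: pp0:3 pp1:2 pp2:1 pp3:2 pp4:1 pp5:1 pp6:1 pp7:1
Op 8: write(P2, v3, 159). refcount(pp3)=2>1 -> COPY to pp8. 9 ppages; refcounts: pp0:3 pp1:2 pp2:1 pp3:1 pp4:1 pp5:1 pp6:1 pp7:1 pp8:1

Answer: 9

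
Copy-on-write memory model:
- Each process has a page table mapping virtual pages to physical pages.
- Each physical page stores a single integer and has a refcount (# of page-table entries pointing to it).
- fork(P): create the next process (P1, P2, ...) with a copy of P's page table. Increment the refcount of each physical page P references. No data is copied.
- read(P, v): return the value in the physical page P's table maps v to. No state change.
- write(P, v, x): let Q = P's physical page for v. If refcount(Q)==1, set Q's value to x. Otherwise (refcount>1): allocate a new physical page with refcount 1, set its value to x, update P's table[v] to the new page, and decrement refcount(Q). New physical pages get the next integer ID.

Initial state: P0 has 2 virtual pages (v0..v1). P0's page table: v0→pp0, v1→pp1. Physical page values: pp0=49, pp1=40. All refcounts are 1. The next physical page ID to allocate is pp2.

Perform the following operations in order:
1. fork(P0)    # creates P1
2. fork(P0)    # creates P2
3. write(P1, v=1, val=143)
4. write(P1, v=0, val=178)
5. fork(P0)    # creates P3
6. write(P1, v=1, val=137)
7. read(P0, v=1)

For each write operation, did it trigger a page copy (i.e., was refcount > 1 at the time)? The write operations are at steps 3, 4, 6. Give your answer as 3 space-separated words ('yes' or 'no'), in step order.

Op 1: fork(P0) -> P1. 2 ppages; refcounts: pp0:2 pp1:2
Op 2: fork(P0) -> P2. 2 ppages; refcounts: pp0:3 pp1:3
Op 3: write(P1, v1, 143). refcount(pp1)=3>1 -> COPY to pp2. 3 ppages; refcounts: pp0:3 pp1:2 pp2:1
Op 4: write(P1, v0, 178). refcount(pp0)=3>1 -> COPY to pp3. 4 ppages; refcounts: pp0:2 pp1:2 pp2:1 pp3:1
Op 5: fork(P0) -> P3. 4 ppages; refcounts: pp0:3 pp1:3 pp2:1 pp3:1
Op 6: write(P1, v1, 137). refcount(pp2)=1 -> write in place. 4 ppages; refcounts: pp0:3 pp1:3 pp2:1 pp3:1
Op 7: read(P0, v1) -> 40. No state change.

yes yes no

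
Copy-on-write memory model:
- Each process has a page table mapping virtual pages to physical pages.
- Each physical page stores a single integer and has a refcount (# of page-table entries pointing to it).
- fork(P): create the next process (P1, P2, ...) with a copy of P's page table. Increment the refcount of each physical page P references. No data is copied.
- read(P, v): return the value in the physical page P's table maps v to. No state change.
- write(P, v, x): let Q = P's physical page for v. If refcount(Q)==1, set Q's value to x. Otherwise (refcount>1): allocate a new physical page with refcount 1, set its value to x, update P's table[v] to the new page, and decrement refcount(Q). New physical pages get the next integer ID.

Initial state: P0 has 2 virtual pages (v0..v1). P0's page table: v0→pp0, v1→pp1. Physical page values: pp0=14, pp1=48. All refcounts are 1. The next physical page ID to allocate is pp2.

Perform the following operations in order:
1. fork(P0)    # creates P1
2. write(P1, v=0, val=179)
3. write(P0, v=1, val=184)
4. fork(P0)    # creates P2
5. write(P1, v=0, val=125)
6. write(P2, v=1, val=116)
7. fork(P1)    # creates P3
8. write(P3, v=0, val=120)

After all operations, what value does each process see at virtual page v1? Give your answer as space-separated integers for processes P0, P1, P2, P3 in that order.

Op 1: fork(P0) -> P1. 2 ppages; refcounts: pp0:2 pp1:2
Op 2: write(P1, v0, 179). refcount(pp0)=2>1 -> COPY to pp2. 3 ppages; refcounts: pp0:1 pp1:2 pp2:1
Op 3: write(P0, v1, 184). refcount(pp1)=2>1 -> COPY to pp3. 4 ppages; refcounts: pp0:1 pp1:1 pp2:1 pp3:1
Op 4: fork(P0) -> P2. 4 ppages; refcounts: pp0:2 pp1:1 pp2:1 pp3:2
Op 5: write(P1, v0, 125). refcount(pp2)=1 -> write in place. 4 ppages; refcounts: pp0:2 pp1:1 pp2:1 pp3:2
Op 6: write(P2, v1, 116). refcount(pp3)=2>1 -> COPY to pp4. 5 ppages; refcounts: pp0:2 pp1:1 pp2:1 pp3:1 pp4:1
Op 7: fork(P1) -> P3. 5 ppages; refcounts: pp0:2 pp1:2 pp2:2 pp3:1 pp4:1
Op 8: write(P3, v0, 120). refcount(pp2)=2>1 -> COPY to pp5. 6 ppages; refcounts: pp0:2 pp1:2 pp2:1 pp3:1 pp4:1 pp5:1
P0: v1 -> pp3 = 184
P1: v1 -> pp1 = 48
P2: v1 -> pp4 = 116
P3: v1 -> pp1 = 48

Answer: 184 48 116 48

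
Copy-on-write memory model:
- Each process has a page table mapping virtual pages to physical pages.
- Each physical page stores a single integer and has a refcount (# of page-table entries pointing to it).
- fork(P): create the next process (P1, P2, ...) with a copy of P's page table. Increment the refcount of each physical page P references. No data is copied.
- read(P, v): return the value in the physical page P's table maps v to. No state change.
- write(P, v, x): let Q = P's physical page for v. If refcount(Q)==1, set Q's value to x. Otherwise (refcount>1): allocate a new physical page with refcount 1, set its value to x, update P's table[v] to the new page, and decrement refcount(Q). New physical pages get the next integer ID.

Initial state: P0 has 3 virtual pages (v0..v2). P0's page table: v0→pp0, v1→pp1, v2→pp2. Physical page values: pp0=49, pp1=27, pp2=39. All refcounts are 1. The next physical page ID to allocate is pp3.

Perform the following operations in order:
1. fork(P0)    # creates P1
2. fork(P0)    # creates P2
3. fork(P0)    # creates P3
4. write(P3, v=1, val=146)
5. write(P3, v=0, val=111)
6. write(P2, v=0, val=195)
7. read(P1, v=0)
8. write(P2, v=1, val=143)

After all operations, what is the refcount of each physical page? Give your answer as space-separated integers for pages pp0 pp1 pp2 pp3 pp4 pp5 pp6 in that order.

Answer: 2 2 4 1 1 1 1

Derivation:
Op 1: fork(P0) -> P1. 3 ppages; refcounts: pp0:2 pp1:2 pp2:2
Op 2: fork(P0) -> P2. 3 ppages; refcounts: pp0:3 pp1:3 pp2:3
Op 3: fork(P0) -> P3. 3 ppages; refcounts: pp0:4 pp1:4 pp2:4
Op 4: write(P3, v1, 146). refcount(pp1)=4>1 -> COPY to pp3. 4 ppages; refcounts: pp0:4 pp1:3 pp2:4 pp3:1
Op 5: write(P3, v0, 111). refcount(pp0)=4>1 -> COPY to pp4. 5 ppages; refcounts: pp0:3 pp1:3 pp2:4 pp3:1 pp4:1
Op 6: write(P2, v0, 195). refcount(pp0)=3>1 -> COPY to pp5. 6 ppages; refcounts: pp0:2 pp1:3 pp2:4 pp3:1 pp4:1 pp5:1
Op 7: read(P1, v0) -> 49. No state change.
Op 8: write(P2, v1, 143). refcount(pp1)=3>1 -> COPY to pp6. 7 ppages; refcounts: pp0:2 pp1:2 pp2:4 pp3:1 pp4:1 pp5:1 pp6:1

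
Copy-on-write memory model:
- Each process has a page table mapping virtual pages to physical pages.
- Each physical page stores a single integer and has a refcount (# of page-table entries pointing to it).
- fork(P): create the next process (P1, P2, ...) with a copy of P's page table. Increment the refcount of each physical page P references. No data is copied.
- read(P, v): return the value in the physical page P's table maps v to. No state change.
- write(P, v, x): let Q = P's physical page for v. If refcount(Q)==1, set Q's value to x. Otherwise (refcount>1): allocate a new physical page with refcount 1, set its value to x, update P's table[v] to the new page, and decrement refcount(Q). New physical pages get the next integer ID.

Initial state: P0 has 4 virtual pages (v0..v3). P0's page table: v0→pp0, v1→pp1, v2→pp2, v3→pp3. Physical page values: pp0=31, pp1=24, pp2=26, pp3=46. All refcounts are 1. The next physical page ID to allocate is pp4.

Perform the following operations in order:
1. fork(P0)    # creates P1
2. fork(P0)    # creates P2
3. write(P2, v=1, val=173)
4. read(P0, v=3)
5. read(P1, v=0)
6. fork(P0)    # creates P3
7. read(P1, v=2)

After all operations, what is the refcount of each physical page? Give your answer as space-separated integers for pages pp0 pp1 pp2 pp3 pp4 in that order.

Op 1: fork(P0) -> P1. 4 ppages; refcounts: pp0:2 pp1:2 pp2:2 pp3:2
Op 2: fork(P0) -> P2. 4 ppages; refcounts: pp0:3 pp1:3 pp2:3 pp3:3
Op 3: write(P2, v1, 173). refcount(pp1)=3>1 -> COPY to pp4. 5 ppages; refcounts: pp0:3 pp1:2 pp2:3 pp3:3 pp4:1
Op 4: read(P0, v3) -> 46. No state change.
Op 5: read(P1, v0) -> 31. No state change.
Op 6: fork(P0) -> P3. 5 ppages; refcounts: pp0:4 pp1:3 pp2:4 pp3:4 pp4:1
Op 7: read(P1, v2) -> 26. No state change.

Answer: 4 3 4 4 1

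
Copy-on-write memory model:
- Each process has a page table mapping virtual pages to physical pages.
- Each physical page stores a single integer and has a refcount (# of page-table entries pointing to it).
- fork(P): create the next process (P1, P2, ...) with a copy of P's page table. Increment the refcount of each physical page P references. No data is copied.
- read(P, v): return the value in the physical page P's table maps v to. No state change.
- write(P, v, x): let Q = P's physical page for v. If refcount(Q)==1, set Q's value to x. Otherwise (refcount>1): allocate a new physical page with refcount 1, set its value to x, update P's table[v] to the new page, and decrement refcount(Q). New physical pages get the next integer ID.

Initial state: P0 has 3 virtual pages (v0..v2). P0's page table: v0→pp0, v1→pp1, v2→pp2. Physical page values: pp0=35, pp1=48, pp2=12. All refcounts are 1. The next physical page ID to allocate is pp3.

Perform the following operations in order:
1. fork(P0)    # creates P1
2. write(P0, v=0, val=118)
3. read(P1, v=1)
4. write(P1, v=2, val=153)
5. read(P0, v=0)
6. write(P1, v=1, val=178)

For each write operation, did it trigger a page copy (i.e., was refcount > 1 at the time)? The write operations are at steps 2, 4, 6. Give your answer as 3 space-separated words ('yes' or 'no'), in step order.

Op 1: fork(P0) -> P1. 3 ppages; refcounts: pp0:2 pp1:2 pp2:2
Op 2: write(P0, v0, 118). refcount(pp0)=2>1 -> COPY to pp3. 4 ppages; refcounts: pp0:1 pp1:2 pp2:2 pp3:1
Op 3: read(P1, v1) -> 48. No state change.
Op 4: write(P1, v2, 153). refcount(pp2)=2>1 -> COPY to pp4. 5 ppages; refcounts: pp0:1 pp1:2 pp2:1 pp3:1 pp4:1
Op 5: read(P0, v0) -> 118. No state change.
Op 6: write(P1, v1, 178). refcount(pp1)=2>1 -> COPY to pp5. 6 ppages; refcounts: pp0:1 pp1:1 pp2:1 pp3:1 pp4:1 pp5:1

yes yes yes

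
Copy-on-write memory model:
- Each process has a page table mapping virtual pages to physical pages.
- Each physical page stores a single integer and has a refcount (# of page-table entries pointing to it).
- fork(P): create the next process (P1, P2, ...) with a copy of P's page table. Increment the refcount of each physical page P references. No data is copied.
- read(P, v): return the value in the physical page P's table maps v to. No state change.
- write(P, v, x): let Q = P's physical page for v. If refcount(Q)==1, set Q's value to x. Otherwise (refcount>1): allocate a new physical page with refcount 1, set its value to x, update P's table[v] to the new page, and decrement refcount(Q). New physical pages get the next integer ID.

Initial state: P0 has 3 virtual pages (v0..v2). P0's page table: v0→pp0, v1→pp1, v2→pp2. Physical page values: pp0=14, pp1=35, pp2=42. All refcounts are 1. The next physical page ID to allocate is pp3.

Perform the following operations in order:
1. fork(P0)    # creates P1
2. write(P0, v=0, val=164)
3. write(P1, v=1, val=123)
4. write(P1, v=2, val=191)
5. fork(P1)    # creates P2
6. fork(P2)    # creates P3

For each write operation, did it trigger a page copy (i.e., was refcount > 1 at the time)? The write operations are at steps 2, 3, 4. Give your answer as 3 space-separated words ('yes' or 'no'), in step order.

Op 1: fork(P0) -> P1. 3 ppages; refcounts: pp0:2 pp1:2 pp2:2
Op 2: write(P0, v0, 164). refcount(pp0)=2>1 -> COPY to pp3. 4 ppages; refcounts: pp0:1 pp1:2 pp2:2 pp3:1
Op 3: write(P1, v1, 123). refcount(pp1)=2>1 -> COPY to pp4. 5 ppages; refcounts: pp0:1 pp1:1 pp2:2 pp3:1 pp4:1
Op 4: write(P1, v2, 191). refcount(pp2)=2>1 -> COPY to pp5. 6 ppages; refcounts: pp0:1 pp1:1 pp2:1 pp3:1 pp4:1 pp5:1
Op 5: fork(P1) -> P2. 6 ppages; refcounts: pp0:2 pp1:1 pp2:1 pp3:1 pp4:2 pp5:2
Op 6: fork(P2) -> P3. 6 ppages; refcounts: pp0:3 pp1:1 pp2:1 pp3:1 pp4:3 pp5:3

yes yes yes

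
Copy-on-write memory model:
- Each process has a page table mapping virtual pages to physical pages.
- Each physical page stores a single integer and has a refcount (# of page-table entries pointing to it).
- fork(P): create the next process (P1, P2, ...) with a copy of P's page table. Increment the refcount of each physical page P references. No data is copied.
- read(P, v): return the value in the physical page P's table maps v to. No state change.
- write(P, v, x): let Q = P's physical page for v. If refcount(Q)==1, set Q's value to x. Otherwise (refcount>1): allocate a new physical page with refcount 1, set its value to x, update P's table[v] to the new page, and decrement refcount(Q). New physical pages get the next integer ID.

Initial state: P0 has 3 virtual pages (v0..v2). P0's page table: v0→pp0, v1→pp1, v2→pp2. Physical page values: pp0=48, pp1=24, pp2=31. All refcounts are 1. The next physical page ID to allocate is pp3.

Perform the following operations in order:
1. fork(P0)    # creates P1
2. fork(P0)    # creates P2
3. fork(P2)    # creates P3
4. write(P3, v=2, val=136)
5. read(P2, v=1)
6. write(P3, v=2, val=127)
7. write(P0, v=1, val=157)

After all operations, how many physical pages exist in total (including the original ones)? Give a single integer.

Op 1: fork(P0) -> P1. 3 ppages; refcounts: pp0:2 pp1:2 pp2:2
Op 2: fork(P0) -> P2. 3 ppages; refcounts: pp0:3 pp1:3 pp2:3
Op 3: fork(P2) -> P3. 3 ppages; refcounts: pp0:4 pp1:4 pp2:4
Op 4: write(P3, v2, 136). refcount(pp2)=4>1 -> COPY to pp3. 4 ppages; refcounts: pp0:4 pp1:4 pp2:3 pp3:1
Op 5: read(P2, v1) -> 24. No state change.
Op 6: write(P3, v2, 127). refcount(pp3)=1 -> write in place. 4 ppages; refcounts: pp0:4 pp1:4 pp2:3 pp3:1
Op 7: write(P0, v1, 157). refcount(pp1)=4>1 -> COPY to pp4. 5 ppages; refcounts: pp0:4 pp1:3 pp2:3 pp3:1 pp4:1

Answer: 5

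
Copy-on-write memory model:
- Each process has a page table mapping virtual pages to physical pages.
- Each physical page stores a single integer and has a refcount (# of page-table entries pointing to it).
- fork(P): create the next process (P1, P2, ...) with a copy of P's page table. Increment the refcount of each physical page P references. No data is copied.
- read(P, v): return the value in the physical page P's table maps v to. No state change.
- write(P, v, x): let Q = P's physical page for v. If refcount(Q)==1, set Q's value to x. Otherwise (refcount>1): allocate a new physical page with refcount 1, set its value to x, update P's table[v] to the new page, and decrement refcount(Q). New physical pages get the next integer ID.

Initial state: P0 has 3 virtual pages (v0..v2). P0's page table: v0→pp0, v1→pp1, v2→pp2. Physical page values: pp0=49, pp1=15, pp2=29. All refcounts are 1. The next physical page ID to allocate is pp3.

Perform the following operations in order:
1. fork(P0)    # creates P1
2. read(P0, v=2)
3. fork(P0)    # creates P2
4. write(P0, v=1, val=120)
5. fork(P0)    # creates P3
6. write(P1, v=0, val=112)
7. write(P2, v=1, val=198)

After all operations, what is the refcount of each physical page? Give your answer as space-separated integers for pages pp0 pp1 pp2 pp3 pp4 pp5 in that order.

Answer: 3 1 4 2 1 1

Derivation:
Op 1: fork(P0) -> P1. 3 ppages; refcounts: pp0:2 pp1:2 pp2:2
Op 2: read(P0, v2) -> 29. No state change.
Op 3: fork(P0) -> P2. 3 ppages; refcounts: pp0:3 pp1:3 pp2:3
Op 4: write(P0, v1, 120). refcount(pp1)=3>1 -> COPY to pp3. 4 ppages; refcounts: pp0:3 pp1:2 pp2:3 pp3:1
Op 5: fork(P0) -> P3. 4 ppages; refcounts: pp0:4 pp1:2 pp2:4 pp3:2
Op 6: write(P1, v0, 112). refcount(pp0)=4>1 -> COPY to pp4. 5 ppages; refcounts: pp0:3 pp1:2 pp2:4 pp3:2 pp4:1
Op 7: write(P2, v1, 198). refcount(pp1)=2>1 -> COPY to pp5. 6 ppages; refcounts: pp0:3 pp1:1 pp2:4 pp3:2 pp4:1 pp5:1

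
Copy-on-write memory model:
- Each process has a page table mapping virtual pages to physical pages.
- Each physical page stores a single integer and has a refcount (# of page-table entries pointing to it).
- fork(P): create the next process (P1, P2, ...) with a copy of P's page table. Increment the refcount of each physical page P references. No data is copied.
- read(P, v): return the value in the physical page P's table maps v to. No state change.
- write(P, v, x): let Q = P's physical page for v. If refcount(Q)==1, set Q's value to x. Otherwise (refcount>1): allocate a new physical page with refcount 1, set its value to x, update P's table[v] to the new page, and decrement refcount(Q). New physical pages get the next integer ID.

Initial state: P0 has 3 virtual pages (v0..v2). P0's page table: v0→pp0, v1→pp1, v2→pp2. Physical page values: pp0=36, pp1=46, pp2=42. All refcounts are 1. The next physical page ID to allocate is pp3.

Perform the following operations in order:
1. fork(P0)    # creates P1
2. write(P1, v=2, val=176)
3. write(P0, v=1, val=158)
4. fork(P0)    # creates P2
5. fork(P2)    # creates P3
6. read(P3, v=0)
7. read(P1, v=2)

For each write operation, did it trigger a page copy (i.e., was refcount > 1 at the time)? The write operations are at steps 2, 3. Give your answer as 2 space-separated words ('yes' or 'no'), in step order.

Op 1: fork(P0) -> P1. 3 ppages; refcounts: pp0:2 pp1:2 pp2:2
Op 2: write(P1, v2, 176). refcount(pp2)=2>1 -> COPY to pp3. 4 ppages; refcounts: pp0:2 pp1:2 pp2:1 pp3:1
Op 3: write(P0, v1, 158). refcount(pp1)=2>1 -> COPY to pp4. 5 ppages; refcounts: pp0:2 pp1:1 pp2:1 pp3:1 pp4:1
Op 4: fork(P0) -> P2. 5 ppages; refcounts: pp0:3 pp1:1 pp2:2 pp3:1 pp4:2
Op 5: fork(P2) -> P3. 5 ppages; refcounts: pp0:4 pp1:1 pp2:3 pp3:1 pp4:3
Op 6: read(P3, v0) -> 36. No state change.
Op 7: read(P1, v2) -> 176. No state change.

yes yes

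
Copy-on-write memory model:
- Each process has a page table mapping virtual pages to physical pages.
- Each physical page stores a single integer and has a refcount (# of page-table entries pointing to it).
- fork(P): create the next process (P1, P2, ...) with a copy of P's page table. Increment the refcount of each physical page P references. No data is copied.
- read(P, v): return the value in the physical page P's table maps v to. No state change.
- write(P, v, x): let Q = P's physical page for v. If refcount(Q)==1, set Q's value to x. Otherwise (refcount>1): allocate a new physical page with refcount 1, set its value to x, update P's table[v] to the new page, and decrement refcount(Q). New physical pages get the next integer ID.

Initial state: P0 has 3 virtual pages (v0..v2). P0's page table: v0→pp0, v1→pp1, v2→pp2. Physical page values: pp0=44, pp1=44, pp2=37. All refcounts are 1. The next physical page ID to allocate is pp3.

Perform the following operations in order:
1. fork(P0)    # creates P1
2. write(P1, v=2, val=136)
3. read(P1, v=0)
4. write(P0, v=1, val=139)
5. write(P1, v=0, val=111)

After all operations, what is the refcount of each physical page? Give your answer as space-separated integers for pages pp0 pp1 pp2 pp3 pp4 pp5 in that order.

Answer: 1 1 1 1 1 1

Derivation:
Op 1: fork(P0) -> P1. 3 ppages; refcounts: pp0:2 pp1:2 pp2:2
Op 2: write(P1, v2, 136). refcount(pp2)=2>1 -> COPY to pp3. 4 ppages; refcounts: pp0:2 pp1:2 pp2:1 pp3:1
Op 3: read(P1, v0) -> 44. No state change.
Op 4: write(P0, v1, 139). refcount(pp1)=2>1 -> COPY to pp4. 5 ppages; refcounts: pp0:2 pp1:1 pp2:1 pp3:1 pp4:1
Op 5: write(P1, v0, 111). refcount(pp0)=2>1 -> COPY to pp5. 6 ppages; refcounts: pp0:1 pp1:1 pp2:1 pp3:1 pp4:1 pp5:1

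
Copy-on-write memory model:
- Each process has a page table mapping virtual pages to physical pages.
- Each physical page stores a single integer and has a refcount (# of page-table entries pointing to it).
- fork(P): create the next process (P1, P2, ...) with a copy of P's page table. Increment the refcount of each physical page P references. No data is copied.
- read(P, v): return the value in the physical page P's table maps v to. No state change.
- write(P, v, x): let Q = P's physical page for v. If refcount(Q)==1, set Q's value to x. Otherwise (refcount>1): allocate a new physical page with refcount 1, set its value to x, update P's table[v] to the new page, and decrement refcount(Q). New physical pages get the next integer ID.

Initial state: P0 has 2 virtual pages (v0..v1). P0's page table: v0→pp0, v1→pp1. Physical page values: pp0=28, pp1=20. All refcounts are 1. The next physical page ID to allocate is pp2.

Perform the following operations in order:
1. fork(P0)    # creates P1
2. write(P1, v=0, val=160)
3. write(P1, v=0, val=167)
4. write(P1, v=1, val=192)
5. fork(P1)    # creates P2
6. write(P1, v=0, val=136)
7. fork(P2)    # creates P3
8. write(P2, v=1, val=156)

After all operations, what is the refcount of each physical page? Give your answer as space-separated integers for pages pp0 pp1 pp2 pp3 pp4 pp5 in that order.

Answer: 1 1 2 2 1 1

Derivation:
Op 1: fork(P0) -> P1. 2 ppages; refcounts: pp0:2 pp1:2
Op 2: write(P1, v0, 160). refcount(pp0)=2>1 -> COPY to pp2. 3 ppages; refcounts: pp0:1 pp1:2 pp2:1
Op 3: write(P1, v0, 167). refcount(pp2)=1 -> write in place. 3 ppages; refcounts: pp0:1 pp1:2 pp2:1
Op 4: write(P1, v1, 192). refcount(pp1)=2>1 -> COPY to pp3. 4 ppages; refcounts: pp0:1 pp1:1 pp2:1 pp3:1
Op 5: fork(P1) -> P2. 4 ppages; refcounts: pp0:1 pp1:1 pp2:2 pp3:2
Op 6: write(P1, v0, 136). refcount(pp2)=2>1 -> COPY to pp4. 5 ppages; refcounts: pp0:1 pp1:1 pp2:1 pp3:2 pp4:1
Op 7: fork(P2) -> P3. 5 ppages; refcounts: pp0:1 pp1:1 pp2:2 pp3:3 pp4:1
Op 8: write(P2, v1, 156). refcount(pp3)=3>1 -> COPY to pp5. 6 ppages; refcounts: pp0:1 pp1:1 pp2:2 pp3:2 pp4:1 pp5:1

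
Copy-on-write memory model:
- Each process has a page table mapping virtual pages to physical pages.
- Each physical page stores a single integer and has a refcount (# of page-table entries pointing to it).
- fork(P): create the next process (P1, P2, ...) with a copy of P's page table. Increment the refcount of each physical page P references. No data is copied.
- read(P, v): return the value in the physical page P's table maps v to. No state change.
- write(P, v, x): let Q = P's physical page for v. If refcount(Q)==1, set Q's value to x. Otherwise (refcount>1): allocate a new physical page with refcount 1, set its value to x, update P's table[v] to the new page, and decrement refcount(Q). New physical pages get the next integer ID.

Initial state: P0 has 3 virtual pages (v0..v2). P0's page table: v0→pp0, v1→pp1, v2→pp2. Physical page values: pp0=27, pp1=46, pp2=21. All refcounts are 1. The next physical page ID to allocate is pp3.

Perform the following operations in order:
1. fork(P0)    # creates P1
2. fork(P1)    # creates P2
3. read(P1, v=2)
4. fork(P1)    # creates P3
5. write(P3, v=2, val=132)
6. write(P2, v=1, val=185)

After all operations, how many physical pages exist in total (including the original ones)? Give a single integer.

Answer: 5

Derivation:
Op 1: fork(P0) -> P1. 3 ppages; refcounts: pp0:2 pp1:2 pp2:2
Op 2: fork(P1) -> P2. 3 ppages; refcounts: pp0:3 pp1:3 pp2:3
Op 3: read(P1, v2) -> 21. No state change.
Op 4: fork(P1) -> P3. 3 ppages; refcounts: pp0:4 pp1:4 pp2:4
Op 5: write(P3, v2, 132). refcount(pp2)=4>1 -> COPY to pp3. 4 ppages; refcounts: pp0:4 pp1:4 pp2:3 pp3:1
Op 6: write(P2, v1, 185). refcount(pp1)=4>1 -> COPY to pp4. 5 ppages; refcounts: pp0:4 pp1:3 pp2:3 pp3:1 pp4:1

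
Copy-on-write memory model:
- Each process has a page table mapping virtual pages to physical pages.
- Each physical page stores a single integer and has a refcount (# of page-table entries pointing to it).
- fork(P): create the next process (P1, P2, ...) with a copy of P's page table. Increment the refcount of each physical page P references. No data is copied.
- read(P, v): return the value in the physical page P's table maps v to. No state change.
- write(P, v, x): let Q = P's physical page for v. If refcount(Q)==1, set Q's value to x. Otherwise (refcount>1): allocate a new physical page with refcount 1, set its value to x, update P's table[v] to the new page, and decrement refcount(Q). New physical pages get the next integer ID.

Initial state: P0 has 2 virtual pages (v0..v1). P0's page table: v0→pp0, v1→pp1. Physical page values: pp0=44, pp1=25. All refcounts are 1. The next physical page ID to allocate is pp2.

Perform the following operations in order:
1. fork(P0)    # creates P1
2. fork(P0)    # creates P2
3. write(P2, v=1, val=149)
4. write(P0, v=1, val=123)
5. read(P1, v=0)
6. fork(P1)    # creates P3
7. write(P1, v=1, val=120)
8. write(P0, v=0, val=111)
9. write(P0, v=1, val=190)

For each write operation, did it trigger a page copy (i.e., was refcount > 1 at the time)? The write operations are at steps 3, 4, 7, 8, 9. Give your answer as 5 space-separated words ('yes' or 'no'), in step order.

Op 1: fork(P0) -> P1. 2 ppages; refcounts: pp0:2 pp1:2
Op 2: fork(P0) -> P2. 2 ppages; refcounts: pp0:3 pp1:3
Op 3: write(P2, v1, 149). refcount(pp1)=3>1 -> COPY to pp2. 3 ppages; refcounts: pp0:3 pp1:2 pp2:1
Op 4: write(P0, v1, 123). refcount(pp1)=2>1 -> COPY to pp3. 4 ppages; refcounts: pp0:3 pp1:1 pp2:1 pp3:1
Op 5: read(P1, v0) -> 44. No state change.
Op 6: fork(P1) -> P3. 4 ppages; refcounts: pp0:4 pp1:2 pp2:1 pp3:1
Op 7: write(P1, v1, 120). refcount(pp1)=2>1 -> COPY to pp4. 5 ppages; refcounts: pp0:4 pp1:1 pp2:1 pp3:1 pp4:1
Op 8: write(P0, v0, 111). refcount(pp0)=4>1 -> COPY to pp5. 6 ppages; refcounts: pp0:3 pp1:1 pp2:1 pp3:1 pp4:1 pp5:1
Op 9: write(P0, v1, 190). refcount(pp3)=1 -> write in place. 6 ppages; refcounts: pp0:3 pp1:1 pp2:1 pp3:1 pp4:1 pp5:1

yes yes yes yes no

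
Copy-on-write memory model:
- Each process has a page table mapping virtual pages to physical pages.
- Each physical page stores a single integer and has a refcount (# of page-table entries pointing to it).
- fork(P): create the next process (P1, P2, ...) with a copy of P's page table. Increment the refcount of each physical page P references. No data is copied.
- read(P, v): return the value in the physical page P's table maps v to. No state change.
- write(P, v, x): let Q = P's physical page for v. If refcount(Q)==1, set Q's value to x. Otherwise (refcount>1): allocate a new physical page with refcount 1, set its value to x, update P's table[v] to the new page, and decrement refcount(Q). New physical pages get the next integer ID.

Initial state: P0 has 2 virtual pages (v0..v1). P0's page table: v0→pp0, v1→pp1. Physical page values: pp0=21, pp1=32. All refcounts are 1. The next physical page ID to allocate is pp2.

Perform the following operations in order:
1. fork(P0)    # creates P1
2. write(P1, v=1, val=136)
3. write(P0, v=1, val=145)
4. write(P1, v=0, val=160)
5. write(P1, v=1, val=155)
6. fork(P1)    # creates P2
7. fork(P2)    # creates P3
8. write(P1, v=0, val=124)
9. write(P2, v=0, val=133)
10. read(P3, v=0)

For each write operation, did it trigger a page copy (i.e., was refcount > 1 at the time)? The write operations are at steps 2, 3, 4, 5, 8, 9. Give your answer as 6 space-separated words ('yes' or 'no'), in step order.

Op 1: fork(P0) -> P1. 2 ppages; refcounts: pp0:2 pp1:2
Op 2: write(P1, v1, 136). refcount(pp1)=2>1 -> COPY to pp2. 3 ppages; refcounts: pp0:2 pp1:1 pp2:1
Op 3: write(P0, v1, 145). refcount(pp1)=1 -> write in place. 3 ppages; refcounts: pp0:2 pp1:1 pp2:1
Op 4: write(P1, v0, 160). refcount(pp0)=2>1 -> COPY to pp3. 4 ppages; refcounts: pp0:1 pp1:1 pp2:1 pp3:1
Op 5: write(P1, v1, 155). refcount(pp2)=1 -> write in place. 4 ppages; refcounts: pp0:1 pp1:1 pp2:1 pp3:1
Op 6: fork(P1) -> P2. 4 ppages; refcounts: pp0:1 pp1:1 pp2:2 pp3:2
Op 7: fork(P2) -> P3. 4 ppages; refcounts: pp0:1 pp1:1 pp2:3 pp3:3
Op 8: write(P1, v0, 124). refcount(pp3)=3>1 -> COPY to pp4. 5 ppages; refcounts: pp0:1 pp1:1 pp2:3 pp3:2 pp4:1
Op 9: write(P2, v0, 133). refcount(pp3)=2>1 -> COPY to pp5. 6 ppages; refcounts: pp0:1 pp1:1 pp2:3 pp3:1 pp4:1 pp5:1
Op 10: read(P3, v0) -> 160. No state change.

yes no yes no yes yes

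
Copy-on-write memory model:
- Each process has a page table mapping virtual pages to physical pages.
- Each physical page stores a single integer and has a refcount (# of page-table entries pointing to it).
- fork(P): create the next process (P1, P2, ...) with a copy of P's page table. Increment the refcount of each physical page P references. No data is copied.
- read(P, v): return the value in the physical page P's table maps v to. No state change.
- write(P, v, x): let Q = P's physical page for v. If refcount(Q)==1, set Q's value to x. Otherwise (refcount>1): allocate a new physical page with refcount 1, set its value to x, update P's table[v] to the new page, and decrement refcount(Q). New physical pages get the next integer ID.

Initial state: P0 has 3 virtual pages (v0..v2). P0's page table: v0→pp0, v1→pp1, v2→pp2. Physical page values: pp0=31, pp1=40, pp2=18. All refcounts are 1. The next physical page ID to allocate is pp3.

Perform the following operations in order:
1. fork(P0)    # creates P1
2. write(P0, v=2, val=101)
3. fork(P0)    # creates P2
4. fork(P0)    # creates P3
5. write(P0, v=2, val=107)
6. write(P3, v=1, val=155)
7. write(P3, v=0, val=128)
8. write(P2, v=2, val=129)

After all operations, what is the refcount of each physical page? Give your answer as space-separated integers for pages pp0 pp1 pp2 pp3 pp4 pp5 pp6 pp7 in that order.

Answer: 3 3 1 1 1 1 1 1

Derivation:
Op 1: fork(P0) -> P1. 3 ppages; refcounts: pp0:2 pp1:2 pp2:2
Op 2: write(P0, v2, 101). refcount(pp2)=2>1 -> COPY to pp3. 4 ppages; refcounts: pp0:2 pp1:2 pp2:1 pp3:1
Op 3: fork(P0) -> P2. 4 ppages; refcounts: pp0:3 pp1:3 pp2:1 pp3:2
Op 4: fork(P0) -> P3. 4 ppages; refcounts: pp0:4 pp1:4 pp2:1 pp3:3
Op 5: write(P0, v2, 107). refcount(pp3)=3>1 -> COPY to pp4. 5 ppages; refcounts: pp0:4 pp1:4 pp2:1 pp3:2 pp4:1
Op 6: write(P3, v1, 155). refcount(pp1)=4>1 -> COPY to pp5. 6 ppages; refcounts: pp0:4 pp1:3 pp2:1 pp3:2 pp4:1 pp5:1
Op 7: write(P3, v0, 128). refcount(pp0)=4>1 -> COPY to pp6. 7 ppages; refcounts: pp0:3 pp1:3 pp2:1 pp3:2 pp4:1 pp5:1 pp6:1
Op 8: write(P2, v2, 129). refcount(pp3)=2>1 -> COPY to pp7. 8 ppages; refcounts: pp0:3 pp1:3 pp2:1 pp3:1 pp4:1 pp5:1 pp6:1 pp7:1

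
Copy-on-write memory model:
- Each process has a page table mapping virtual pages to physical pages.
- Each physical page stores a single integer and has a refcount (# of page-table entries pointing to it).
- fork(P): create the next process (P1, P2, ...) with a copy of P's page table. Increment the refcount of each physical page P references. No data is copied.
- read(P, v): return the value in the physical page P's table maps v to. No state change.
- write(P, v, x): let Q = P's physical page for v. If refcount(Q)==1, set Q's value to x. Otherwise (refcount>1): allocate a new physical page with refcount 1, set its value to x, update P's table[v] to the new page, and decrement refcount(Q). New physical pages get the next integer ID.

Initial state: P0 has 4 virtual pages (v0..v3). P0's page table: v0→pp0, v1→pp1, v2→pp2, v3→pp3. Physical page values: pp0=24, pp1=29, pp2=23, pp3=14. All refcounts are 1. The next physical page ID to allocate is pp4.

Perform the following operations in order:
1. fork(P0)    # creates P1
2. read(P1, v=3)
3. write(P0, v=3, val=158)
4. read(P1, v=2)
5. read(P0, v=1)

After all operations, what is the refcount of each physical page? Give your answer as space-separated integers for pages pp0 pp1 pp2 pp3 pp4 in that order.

Op 1: fork(P0) -> P1. 4 ppages; refcounts: pp0:2 pp1:2 pp2:2 pp3:2
Op 2: read(P1, v3) -> 14. No state change.
Op 3: write(P0, v3, 158). refcount(pp3)=2>1 -> COPY to pp4. 5 ppages; refcounts: pp0:2 pp1:2 pp2:2 pp3:1 pp4:1
Op 4: read(P1, v2) -> 23. No state change.
Op 5: read(P0, v1) -> 29. No state change.

Answer: 2 2 2 1 1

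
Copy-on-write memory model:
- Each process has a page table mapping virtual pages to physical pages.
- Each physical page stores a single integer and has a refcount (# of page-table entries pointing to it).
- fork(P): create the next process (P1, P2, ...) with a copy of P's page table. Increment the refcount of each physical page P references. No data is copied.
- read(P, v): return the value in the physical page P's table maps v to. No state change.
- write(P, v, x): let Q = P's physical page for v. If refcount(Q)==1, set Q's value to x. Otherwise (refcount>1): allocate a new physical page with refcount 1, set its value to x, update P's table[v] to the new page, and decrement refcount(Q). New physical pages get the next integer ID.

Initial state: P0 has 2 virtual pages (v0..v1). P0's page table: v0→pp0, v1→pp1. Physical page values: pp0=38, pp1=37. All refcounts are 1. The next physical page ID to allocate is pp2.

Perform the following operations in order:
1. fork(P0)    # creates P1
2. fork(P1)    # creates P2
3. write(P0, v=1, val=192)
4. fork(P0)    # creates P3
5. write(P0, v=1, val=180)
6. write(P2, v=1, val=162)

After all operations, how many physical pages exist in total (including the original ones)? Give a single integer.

Op 1: fork(P0) -> P1. 2 ppages; refcounts: pp0:2 pp1:2
Op 2: fork(P1) -> P2. 2 ppages; refcounts: pp0:3 pp1:3
Op 3: write(P0, v1, 192). refcount(pp1)=3>1 -> COPY to pp2. 3 ppages; refcounts: pp0:3 pp1:2 pp2:1
Op 4: fork(P0) -> P3. 3 ppages; refcounts: pp0:4 pp1:2 pp2:2
Op 5: write(P0, v1, 180). refcount(pp2)=2>1 -> COPY to pp3. 4 ppages; refcounts: pp0:4 pp1:2 pp2:1 pp3:1
Op 6: write(P2, v1, 162). refcount(pp1)=2>1 -> COPY to pp4. 5 ppages; refcounts: pp0:4 pp1:1 pp2:1 pp3:1 pp4:1

Answer: 5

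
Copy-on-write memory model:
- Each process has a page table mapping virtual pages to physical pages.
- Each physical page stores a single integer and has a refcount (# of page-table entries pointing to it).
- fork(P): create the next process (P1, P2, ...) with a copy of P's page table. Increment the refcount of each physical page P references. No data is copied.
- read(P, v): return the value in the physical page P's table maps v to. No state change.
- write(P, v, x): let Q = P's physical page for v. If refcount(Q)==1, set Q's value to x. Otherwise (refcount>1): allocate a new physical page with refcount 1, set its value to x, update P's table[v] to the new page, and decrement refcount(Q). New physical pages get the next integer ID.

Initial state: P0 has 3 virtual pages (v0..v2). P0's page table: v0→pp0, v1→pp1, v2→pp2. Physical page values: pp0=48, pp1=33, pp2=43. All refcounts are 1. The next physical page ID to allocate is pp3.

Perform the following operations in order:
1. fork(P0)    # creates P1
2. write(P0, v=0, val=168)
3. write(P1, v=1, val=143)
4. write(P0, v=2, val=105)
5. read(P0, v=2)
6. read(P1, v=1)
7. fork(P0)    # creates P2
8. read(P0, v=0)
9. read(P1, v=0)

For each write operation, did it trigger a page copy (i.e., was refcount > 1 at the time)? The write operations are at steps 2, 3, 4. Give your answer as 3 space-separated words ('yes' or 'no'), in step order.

Op 1: fork(P0) -> P1. 3 ppages; refcounts: pp0:2 pp1:2 pp2:2
Op 2: write(P0, v0, 168). refcount(pp0)=2>1 -> COPY to pp3. 4 ppages; refcounts: pp0:1 pp1:2 pp2:2 pp3:1
Op 3: write(P1, v1, 143). refcount(pp1)=2>1 -> COPY to pp4. 5 ppages; refcounts: pp0:1 pp1:1 pp2:2 pp3:1 pp4:1
Op 4: write(P0, v2, 105). refcount(pp2)=2>1 -> COPY to pp5. 6 ppages; refcounts: pp0:1 pp1:1 pp2:1 pp3:1 pp4:1 pp5:1
Op 5: read(P0, v2) -> 105. No state change.
Op 6: read(P1, v1) -> 143. No state change.
Op 7: fork(P0) -> P2. 6 ppages; refcounts: pp0:1 pp1:2 pp2:1 pp3:2 pp4:1 pp5:2
Op 8: read(P0, v0) -> 168. No state change.
Op 9: read(P1, v0) -> 48. No state change.

yes yes yes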